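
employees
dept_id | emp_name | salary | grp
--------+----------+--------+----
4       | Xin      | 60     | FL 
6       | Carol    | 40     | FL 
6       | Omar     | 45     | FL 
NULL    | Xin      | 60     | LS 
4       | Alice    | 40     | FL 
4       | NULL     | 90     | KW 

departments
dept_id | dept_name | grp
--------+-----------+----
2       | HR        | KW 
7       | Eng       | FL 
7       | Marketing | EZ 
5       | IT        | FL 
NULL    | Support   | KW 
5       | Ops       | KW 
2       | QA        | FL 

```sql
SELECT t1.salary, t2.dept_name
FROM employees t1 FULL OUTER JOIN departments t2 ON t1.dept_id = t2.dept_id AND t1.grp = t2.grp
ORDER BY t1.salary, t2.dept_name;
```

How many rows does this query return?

FULL OUTER JOIN keeps every row from both sides; unmatched rows get NULL for the other side's columns.
Matching on t1.dept_id = t2.dept_id AND t1.grp = t2.grp. A NULL in a compared column never satisfies the condition.
Matched pairs: 0; unmatched t1 rows kept: 6; unmatched t2 rows kept: 7.
Total: 0 matched + 13 padded = 13 rows.

13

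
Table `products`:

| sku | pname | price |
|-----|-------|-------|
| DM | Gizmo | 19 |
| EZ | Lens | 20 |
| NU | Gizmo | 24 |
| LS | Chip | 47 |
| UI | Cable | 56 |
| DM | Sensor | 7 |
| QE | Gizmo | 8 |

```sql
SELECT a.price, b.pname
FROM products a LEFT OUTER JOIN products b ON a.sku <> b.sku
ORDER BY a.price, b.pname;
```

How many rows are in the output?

40

LEFT JOIN keeps every row from `products a`; unmatched rows get NULL for `products b`'s columns.
Matching on a.sku <> b.sku.
- a[0] sku=DM → 5 match(es) in b → 5 row(s).
- a[1] sku=EZ → 6 match(es) in b → 6 row(s).
- a[2] sku=NU → 6 match(es) in b → 6 row(s).
- a[3] sku=LS → 6 match(es) in b → 6 row(s).
- a[4] sku=UI → 6 match(es) in b → 6 row(s).
- a[5] sku=DM → 5 match(es) in b → 5 row(s).
- a[6] sku=QE → 6 match(es) in b → 6 row(s).
Total: 40 rows.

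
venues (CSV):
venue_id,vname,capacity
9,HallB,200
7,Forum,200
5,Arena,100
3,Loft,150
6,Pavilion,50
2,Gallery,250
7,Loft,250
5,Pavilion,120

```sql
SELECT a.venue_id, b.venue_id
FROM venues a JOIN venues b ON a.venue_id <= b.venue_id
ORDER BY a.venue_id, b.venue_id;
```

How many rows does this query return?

38

INNER JOIN keeps only pairs where the ON condition holds.
Matching on a.venue_id <= b.venue_id.
Matched pairs: 38.
Total: 38 rows.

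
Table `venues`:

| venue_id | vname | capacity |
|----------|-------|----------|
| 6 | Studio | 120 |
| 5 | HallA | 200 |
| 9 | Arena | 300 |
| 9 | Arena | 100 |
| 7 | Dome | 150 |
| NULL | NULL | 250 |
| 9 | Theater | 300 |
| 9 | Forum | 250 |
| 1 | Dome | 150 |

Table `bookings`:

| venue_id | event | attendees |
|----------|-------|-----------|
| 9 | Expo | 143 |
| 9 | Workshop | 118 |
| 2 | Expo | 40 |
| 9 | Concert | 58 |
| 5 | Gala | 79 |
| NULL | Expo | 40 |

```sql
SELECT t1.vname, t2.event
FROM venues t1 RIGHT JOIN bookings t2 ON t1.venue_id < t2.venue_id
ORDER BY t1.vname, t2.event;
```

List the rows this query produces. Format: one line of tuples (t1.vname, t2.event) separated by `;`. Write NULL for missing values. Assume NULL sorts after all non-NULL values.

(Dome, Concert); (Dome, Concert); (Dome, Expo); (Dome, Expo); (Dome, Expo); (Dome, Gala); (Dome, Workshop); (Dome, Workshop); (HallA, Concert); (HallA, Expo); (HallA, Workshop); (Studio, Concert); (Studio, Expo); (Studio, Workshop); (NULL, Expo)

RIGHT JOIN keeps every row from `bookings`; unmatched rows get NULL for `venues`'s columns.
Matching on t1.venue_id < t2.venue_id. A NULL in a compared column never satisfies the condition.
- t1[0] venue_id=6 → 3 match(es) in t2 → 3 row(s).
- t1[1] venue_id=5 → 3 match(es) in t2 → 3 row(s).
- t1[2] venue_id=9 → no match.
- t1[3] venue_id=9 → no match.
- t1[4] venue_id=7 → 3 match(es) in t2 → 3 row(s).
- t1[5] venue_id=NULL → no match.
- t1[6] venue_id=9 → no match.
- t1[7] venue_id=9 → no match.
- t1[8] venue_id=1 → 5 match(es) in t2 → 5 row(s).
- 1 t2 row(s) had no t1 match → kept, t1 columns NULL.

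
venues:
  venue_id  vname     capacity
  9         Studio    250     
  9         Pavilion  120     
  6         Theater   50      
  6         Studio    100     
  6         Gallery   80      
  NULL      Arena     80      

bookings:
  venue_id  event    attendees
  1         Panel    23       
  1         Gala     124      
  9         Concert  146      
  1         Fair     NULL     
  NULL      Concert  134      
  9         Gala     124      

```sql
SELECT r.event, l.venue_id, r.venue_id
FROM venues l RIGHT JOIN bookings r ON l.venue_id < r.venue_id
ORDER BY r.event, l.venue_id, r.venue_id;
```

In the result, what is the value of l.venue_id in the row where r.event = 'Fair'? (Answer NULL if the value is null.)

RIGHT JOIN keeps every row from `bookings`; unmatched rows get NULL for `venues`'s columns.
Matching on l.venue_id < r.venue_id. A NULL in a compared column never satisfies the condition.
Matched pairs: 6; unmatched r rows kept: 4.

NULL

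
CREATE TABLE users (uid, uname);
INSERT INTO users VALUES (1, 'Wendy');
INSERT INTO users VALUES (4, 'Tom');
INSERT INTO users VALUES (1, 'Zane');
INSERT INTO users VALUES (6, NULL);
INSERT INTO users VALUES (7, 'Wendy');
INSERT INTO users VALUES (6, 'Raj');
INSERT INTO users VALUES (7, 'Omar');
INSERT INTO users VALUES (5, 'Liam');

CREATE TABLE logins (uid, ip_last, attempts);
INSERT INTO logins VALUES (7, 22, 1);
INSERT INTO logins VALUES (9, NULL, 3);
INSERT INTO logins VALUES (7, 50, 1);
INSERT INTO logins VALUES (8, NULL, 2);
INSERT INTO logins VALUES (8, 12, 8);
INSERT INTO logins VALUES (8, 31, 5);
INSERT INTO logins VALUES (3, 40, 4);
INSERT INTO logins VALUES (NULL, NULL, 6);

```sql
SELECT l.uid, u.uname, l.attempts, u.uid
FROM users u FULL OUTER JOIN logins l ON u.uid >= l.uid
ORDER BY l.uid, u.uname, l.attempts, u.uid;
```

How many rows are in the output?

FULL OUTER JOIN keeps every row from both sides; unmatched rows get NULL for the other side's columns.
Matching on u.uid >= l.uid. A NULL in a compared column never satisfies the condition.
- u row (uid=1): no match → kept, l columns NULL.
- u row (uid=4): matches 1 l row(s) → 1 output row(s).
- u row (uid=1): no match → kept, l columns NULL.
- u row (uid=6): matches 1 l row(s) → 1 output row(s).
- u row (uid=7): matches 3 l row(s) → 3 output row(s).
- u row (uid=6): matches 1 l row(s) → 1 output row(s).
- u row (uid=7): matches 3 l row(s) → 3 output row(s).
- u row (uid=5): matches 1 l row(s) → 1 output row(s).
- 5 l row(s) had no u match → kept, u columns NULL.
Total: 10 matched + 7 padded = 17 rows.

17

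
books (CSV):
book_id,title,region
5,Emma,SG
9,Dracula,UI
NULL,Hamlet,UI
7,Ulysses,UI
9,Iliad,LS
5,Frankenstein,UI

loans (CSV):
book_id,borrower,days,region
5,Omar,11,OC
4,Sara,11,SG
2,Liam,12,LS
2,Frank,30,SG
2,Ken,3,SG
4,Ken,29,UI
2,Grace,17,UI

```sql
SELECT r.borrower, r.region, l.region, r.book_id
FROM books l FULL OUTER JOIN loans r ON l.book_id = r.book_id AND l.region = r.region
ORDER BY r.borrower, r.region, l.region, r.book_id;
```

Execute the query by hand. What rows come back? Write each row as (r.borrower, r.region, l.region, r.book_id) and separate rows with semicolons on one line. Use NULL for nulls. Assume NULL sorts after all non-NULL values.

(Frank, SG, NULL, 2); (Grace, UI, NULL, 2); (Ken, SG, NULL, 2); (Ken, UI, NULL, 4); (Liam, LS, NULL, 2); (Omar, OC, NULL, 5); (Sara, SG, NULL, 4); (NULL, NULL, LS, NULL); (NULL, NULL, SG, NULL); (NULL, NULL, UI, NULL); (NULL, NULL, UI, NULL); (NULL, NULL, UI, NULL); (NULL, NULL, UI, NULL)

FULL OUTER JOIN keeps every row from both sides; unmatched rows get NULL for the other side's columns.
Matching on l.book_id = r.book_id AND l.region = r.region. A NULL in a compared column never satisfies the condition.
Matched pairs: 0; unmatched l rows kept: 6; unmatched r rows kept: 7.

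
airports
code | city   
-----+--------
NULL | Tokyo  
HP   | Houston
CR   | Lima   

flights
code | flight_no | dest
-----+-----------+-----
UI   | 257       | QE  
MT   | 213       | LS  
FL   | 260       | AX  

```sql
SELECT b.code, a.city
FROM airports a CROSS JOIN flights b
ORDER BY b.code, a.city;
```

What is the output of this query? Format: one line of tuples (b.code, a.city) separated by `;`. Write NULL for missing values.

CROSS JOIN pairs every row of `airports` with every row of `flights`: 3 × 3 = 9 rows.
After projecting and ordering:
b.code | a.city
FL | Houston
FL | Lima
FL | Tokyo
MT | Houston
MT | Lima
MT | Tokyo
UI | Houston
UI | Lima
UI | Tokyo

(FL, Houston); (FL, Lima); (FL, Tokyo); (MT, Houston); (MT, Lima); (MT, Tokyo); (UI, Houston); (UI, Lima); (UI, Tokyo)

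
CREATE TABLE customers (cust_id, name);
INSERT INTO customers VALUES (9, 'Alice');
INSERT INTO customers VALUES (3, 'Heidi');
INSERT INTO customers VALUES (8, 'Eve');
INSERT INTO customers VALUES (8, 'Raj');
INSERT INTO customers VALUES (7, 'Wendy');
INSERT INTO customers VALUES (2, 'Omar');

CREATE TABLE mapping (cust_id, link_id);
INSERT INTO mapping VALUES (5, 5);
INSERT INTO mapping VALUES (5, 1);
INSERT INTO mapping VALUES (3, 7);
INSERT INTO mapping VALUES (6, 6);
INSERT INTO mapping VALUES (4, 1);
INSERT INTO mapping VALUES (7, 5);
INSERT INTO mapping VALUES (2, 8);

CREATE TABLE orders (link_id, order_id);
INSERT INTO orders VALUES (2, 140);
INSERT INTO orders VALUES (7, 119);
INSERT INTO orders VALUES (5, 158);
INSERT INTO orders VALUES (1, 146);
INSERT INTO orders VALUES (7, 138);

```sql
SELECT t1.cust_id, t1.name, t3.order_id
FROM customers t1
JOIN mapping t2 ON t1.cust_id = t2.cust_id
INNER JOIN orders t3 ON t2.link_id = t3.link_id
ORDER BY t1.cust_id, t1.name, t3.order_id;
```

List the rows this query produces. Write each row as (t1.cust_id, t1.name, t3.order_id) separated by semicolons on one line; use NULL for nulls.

Evaluate left to right. First `customers t1 INNER JOIN mapping t2` on cust_id: 3 row(s).
Then INNER JOIN `orders t3` on link_id: keep only rows whose t2.link_id appears in t3.

(3, Heidi, 119); (3, Heidi, 138); (7, Wendy, 158)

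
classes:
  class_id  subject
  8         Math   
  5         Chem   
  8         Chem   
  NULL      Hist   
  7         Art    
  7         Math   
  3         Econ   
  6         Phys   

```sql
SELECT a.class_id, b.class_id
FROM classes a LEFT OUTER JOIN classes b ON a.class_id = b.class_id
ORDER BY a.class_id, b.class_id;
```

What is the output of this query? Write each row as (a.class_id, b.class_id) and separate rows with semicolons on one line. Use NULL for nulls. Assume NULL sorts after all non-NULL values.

LEFT JOIN keeps every row from `classes a`; unmatched rows get NULL for `classes b`'s columns.
Matching on a.class_id = b.class_id. A NULL in a compared column never satisfies the condition.
Matched pairs: 11; unmatched a rows kept: 1.

(3, 3); (5, 5); (6, 6); (7, 7); (7, 7); (7, 7); (7, 7); (8, 8); (8, 8); (8, 8); (8, 8); (NULL, NULL)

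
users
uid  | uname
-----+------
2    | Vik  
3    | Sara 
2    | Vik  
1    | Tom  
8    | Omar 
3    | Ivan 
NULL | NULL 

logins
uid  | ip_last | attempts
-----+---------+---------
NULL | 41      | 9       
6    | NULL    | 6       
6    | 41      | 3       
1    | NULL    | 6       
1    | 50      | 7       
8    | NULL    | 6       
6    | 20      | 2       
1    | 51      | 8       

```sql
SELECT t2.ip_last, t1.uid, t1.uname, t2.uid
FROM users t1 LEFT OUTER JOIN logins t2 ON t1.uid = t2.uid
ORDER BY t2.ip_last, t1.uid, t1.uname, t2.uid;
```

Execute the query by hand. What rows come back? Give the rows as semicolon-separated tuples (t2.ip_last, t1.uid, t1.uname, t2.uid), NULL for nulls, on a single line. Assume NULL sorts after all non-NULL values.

LEFT JOIN keeps every row from `users`; unmatched rows get NULL for `logins`'s columns.
Matching on t1.uid = t2.uid. A NULL in a compared column never satisfies the condition.
Matched pairs: 4; unmatched t1 rows kept: 5.

(50, 1, Tom, 1); (51, 1, Tom, 1); (NULL, 1, Tom, 1); (NULL, 2, Vik, NULL); (NULL, 2, Vik, NULL); (NULL, 3, Ivan, NULL); (NULL, 3, Sara, NULL); (NULL, 8, Omar, 8); (NULL, NULL, NULL, NULL)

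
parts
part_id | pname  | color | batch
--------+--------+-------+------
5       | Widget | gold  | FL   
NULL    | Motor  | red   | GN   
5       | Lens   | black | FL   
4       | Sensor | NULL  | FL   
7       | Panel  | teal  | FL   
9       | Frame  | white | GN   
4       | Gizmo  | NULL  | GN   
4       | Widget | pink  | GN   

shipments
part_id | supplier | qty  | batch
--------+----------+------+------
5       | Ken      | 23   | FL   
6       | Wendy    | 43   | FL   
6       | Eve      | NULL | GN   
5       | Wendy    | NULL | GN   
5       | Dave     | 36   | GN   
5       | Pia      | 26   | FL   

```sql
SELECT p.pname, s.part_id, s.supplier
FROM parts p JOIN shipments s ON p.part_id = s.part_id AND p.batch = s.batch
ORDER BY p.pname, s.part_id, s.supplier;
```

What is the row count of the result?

4

INNER JOIN keeps only pairs where the ON condition holds.
Matching on p.part_id = s.part_id AND p.batch = s.batch. A NULL in a compared column never satisfies the condition.
Matched pairs: 4.
Total: 4 rows.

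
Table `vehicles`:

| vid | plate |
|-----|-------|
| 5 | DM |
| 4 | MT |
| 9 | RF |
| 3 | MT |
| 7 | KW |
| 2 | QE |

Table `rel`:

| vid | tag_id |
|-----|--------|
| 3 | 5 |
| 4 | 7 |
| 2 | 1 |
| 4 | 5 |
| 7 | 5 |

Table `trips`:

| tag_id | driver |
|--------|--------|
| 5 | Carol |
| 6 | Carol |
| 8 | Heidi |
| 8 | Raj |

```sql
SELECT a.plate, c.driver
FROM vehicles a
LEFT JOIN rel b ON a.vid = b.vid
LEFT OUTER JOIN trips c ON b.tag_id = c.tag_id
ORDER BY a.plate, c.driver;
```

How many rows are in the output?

7

Evaluate left to right. First `vehicles a LEFT JOIN rel b` on vid: 7 row(s).
Then LEFT JOIN `trips c` on tag_id: each of those 7 rows is kept; rows whose b.tag_id has no match in c get NULL for c's columns.
Result: 7 row(s).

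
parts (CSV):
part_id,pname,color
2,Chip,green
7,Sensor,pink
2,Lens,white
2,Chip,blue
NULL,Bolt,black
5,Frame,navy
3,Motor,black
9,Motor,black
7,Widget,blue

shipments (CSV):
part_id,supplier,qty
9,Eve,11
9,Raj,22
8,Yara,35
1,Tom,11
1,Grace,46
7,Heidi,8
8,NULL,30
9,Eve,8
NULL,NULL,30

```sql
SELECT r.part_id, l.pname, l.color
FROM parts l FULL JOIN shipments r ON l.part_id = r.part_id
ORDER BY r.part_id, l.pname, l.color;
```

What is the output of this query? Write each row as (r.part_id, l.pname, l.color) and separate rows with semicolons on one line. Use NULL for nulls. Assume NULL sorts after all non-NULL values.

(1, NULL, NULL); (1, NULL, NULL); (7, Sensor, pink); (7, Widget, blue); (8, NULL, NULL); (8, NULL, NULL); (9, Motor, black); (9, Motor, black); (9, Motor, black); (NULL, Bolt, black); (NULL, Chip, blue); (NULL, Chip, green); (NULL, Frame, navy); (NULL, Lens, white); (NULL, Motor, black); (NULL, NULL, NULL)

FULL OUTER JOIN keeps every row from both sides; unmatched rows get NULL for the other side's columns.
Matching on l.part_id = r.part_id. A NULL in a compared column never satisfies the condition.
Matched pairs: 5; unmatched l rows kept: 6; unmatched r rows kept: 5.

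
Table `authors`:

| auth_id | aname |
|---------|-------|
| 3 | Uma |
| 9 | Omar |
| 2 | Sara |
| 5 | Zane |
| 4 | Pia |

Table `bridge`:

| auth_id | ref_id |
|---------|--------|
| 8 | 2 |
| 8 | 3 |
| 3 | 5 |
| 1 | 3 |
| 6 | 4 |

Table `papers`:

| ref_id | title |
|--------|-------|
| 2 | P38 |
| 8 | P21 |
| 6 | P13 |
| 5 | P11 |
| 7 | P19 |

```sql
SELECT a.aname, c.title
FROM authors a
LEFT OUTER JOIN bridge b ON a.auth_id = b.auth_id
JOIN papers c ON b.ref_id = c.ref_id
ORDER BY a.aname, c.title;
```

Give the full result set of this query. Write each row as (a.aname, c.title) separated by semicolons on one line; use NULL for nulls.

Step 1 — a LEFT JOIN b on auth_id → 5 row(s).
Then INNER JOIN `papers c` on ref_id: keep only rows whose b.ref_id appears in c.

(Uma, P11)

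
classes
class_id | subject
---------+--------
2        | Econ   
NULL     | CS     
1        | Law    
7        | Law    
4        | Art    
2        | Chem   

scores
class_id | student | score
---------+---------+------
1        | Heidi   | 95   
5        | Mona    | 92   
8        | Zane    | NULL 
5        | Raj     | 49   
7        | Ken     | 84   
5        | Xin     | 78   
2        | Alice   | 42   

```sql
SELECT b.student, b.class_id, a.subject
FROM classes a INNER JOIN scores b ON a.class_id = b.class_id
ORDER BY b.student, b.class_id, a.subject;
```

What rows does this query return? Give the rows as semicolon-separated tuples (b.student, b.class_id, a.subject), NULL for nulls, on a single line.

INNER JOIN keeps only pairs where the ON condition holds.
Matching on a.class_id = b.class_id. A NULL in a compared column never satisfies the condition.
Matched pairs: 4.

(Alice, 2, Chem); (Alice, 2, Econ); (Heidi, 1, Law); (Ken, 7, Law)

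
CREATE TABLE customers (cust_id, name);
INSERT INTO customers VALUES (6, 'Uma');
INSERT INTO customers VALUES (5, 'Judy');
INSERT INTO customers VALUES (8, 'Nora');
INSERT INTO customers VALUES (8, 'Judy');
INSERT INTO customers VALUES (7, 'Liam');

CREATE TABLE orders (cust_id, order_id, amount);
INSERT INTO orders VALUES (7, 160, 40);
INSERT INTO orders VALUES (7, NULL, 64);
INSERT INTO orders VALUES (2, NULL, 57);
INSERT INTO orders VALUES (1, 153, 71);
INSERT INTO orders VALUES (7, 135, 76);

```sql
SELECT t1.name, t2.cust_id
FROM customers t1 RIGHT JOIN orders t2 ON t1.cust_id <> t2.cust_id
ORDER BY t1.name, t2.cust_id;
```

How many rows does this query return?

22

RIGHT JOIN keeps every row from `orders`; unmatched rows get NULL for `customers`'s columns.
Matching on t1.cust_id <> t2.cust_id.
- cust_id=6: 5 matching t2 row(s), so 5 row(s) emitted.
- cust_id=5: 5 matching t2 row(s), so 5 row(s) emitted.
- cust_id=8: 5 matching t2 row(s), so 5 row(s) emitted.
- cust_id=8: 5 matching t2 row(s), so 5 row(s) emitted.
- cust_id=7: 2 matching t2 row(s), so 2 row(s) emitted.
- every t2 row matched at least one t1 row.
Total: 22 rows.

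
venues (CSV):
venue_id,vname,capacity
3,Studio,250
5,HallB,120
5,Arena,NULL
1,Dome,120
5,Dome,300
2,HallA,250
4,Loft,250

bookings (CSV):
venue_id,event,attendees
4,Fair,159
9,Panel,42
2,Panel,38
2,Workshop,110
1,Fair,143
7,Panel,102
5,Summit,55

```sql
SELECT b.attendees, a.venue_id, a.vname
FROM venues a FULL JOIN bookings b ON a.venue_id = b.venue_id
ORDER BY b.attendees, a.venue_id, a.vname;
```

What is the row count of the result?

10

FULL OUTER JOIN keeps every row from both sides; unmatched rows get NULL for the other side's columns.
Matching on a.venue_id = b.venue_id.
- a row (venue_id=3): no match → kept, b columns NULL.
- a row (venue_id=5): matches 1 b row(s) → 1 output row(s).
- a row (venue_id=5): matches 1 b row(s) → 1 output row(s).
- a row (venue_id=1): matches 1 b row(s) → 1 output row(s).
- a row (venue_id=5): matches 1 b row(s) → 1 output row(s).
- a row (venue_id=2): matches 2 b row(s) → 2 output row(s).
- a row (venue_id=4): matches 1 b row(s) → 1 output row(s).
- plus 2 unmatched b row(s), each kept with NULL a columns.
Total: 7 matched + 3 padded = 10 rows.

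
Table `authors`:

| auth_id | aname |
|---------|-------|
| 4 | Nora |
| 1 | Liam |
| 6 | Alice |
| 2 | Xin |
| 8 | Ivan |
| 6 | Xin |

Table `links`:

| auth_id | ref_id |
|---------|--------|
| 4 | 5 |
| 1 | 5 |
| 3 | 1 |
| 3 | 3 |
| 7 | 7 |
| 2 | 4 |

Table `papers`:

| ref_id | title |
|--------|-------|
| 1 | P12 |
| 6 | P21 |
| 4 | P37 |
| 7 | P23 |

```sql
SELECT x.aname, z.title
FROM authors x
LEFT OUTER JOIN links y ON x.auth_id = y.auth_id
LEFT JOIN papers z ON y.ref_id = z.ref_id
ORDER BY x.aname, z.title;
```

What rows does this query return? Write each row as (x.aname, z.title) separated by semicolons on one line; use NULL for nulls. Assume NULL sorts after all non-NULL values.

Step 1 — x LEFT JOIN y on auth_id → 6 row(s).
Then LEFT JOIN `papers z` on ref_id: each of those 6 rows is kept; rows whose y.ref_id has no match in z get NULL for z's columns.

(Alice, NULL); (Ivan, NULL); (Liam, NULL); (Nora, NULL); (Xin, P37); (Xin, NULL)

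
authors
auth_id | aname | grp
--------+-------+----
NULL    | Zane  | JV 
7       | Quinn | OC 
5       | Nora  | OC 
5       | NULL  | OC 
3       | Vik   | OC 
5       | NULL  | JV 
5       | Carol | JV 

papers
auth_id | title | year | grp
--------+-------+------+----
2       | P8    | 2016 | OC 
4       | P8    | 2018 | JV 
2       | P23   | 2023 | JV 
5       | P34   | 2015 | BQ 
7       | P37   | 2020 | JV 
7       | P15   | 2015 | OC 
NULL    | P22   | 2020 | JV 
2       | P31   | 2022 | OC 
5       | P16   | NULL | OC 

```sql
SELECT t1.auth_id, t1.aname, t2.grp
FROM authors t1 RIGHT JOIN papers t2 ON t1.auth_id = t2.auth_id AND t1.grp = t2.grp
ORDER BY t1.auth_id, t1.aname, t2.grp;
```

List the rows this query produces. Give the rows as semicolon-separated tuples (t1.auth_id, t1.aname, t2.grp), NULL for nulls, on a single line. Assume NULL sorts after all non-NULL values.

(5, Nora, OC); (5, NULL, OC); (7, Quinn, OC); (NULL, NULL, BQ); (NULL, NULL, JV); (NULL, NULL, JV); (NULL, NULL, JV); (NULL, NULL, JV); (NULL, NULL, OC); (NULL, NULL, OC)

RIGHT JOIN keeps every row from `papers`; unmatched rows get NULL for `authors`'s columns.
Matching on t1.auth_id = t2.auth_id AND t1.grp = t2.grp. A NULL in a compared column never satisfies the condition.
- t1 (auth_id=NULL, grp=JV) has no partner in t2.
- t1 (auth_id=7, grp=OC) pairs with 1 row(s) of t2.
- t1 (auth_id=5, grp=OC) pairs with 1 row(s) of t2.
- t1 (auth_id=5, grp=OC) pairs with 1 row(s) of t2.
- t1 (auth_id=3, grp=OC) has no partner in t2.
- t1 (auth_id=5, grp=JV) has no partner in t2.
- t1 (auth_id=5, grp=JV) has no partner in t2.
- 7 row(s) from t2 found no t1 partner → padded with NULL.
After projecting and ordering:
t1.auth_id | t1.aname | t2.grp
5 | Nora | OC
5 | NULL | OC
7 | Quinn | OC
NULL | NULL | BQ
NULL | NULL | JV
NULL | NULL | JV
NULL | NULL | JV
NULL | NULL | JV
NULL | NULL | OC
NULL | NULL | OC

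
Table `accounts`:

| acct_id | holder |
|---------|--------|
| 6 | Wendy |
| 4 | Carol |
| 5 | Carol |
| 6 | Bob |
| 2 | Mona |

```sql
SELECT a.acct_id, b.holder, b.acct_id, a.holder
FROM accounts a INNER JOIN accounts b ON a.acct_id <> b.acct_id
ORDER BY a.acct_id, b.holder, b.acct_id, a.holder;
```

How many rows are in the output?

INNER JOIN keeps only pairs where the ON condition holds.
Matching on a.acct_id <> b.acct_id.
Matched pairs: 18.
Total: 18 rows.

18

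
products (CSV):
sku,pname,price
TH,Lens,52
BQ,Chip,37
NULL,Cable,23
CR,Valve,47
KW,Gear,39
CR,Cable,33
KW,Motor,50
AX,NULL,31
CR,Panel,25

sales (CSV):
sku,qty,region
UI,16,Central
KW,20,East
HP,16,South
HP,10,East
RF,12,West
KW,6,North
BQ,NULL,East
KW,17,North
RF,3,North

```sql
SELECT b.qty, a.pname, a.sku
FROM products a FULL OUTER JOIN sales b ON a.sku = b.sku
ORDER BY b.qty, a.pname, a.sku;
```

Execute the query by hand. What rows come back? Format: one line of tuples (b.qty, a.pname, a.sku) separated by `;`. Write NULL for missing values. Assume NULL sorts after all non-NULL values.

(3, NULL, NULL); (6, Gear, KW); (6, Motor, KW); (10, NULL, NULL); (12, NULL, NULL); (16, NULL, NULL); (16, NULL, NULL); (17, Gear, KW); (17, Motor, KW); (20, Gear, KW); (20, Motor, KW); (NULL, Cable, CR); (NULL, Cable, NULL); (NULL, Chip, BQ); (NULL, Lens, TH); (NULL, Panel, CR); (NULL, Valve, CR); (NULL, NULL, AX)

FULL OUTER JOIN keeps every row from both sides; unmatched rows get NULL for the other side's columns.
Matching on a.sku = b.sku. A NULL in a compared column never satisfies the condition.
- a[0] sku=TH → no match; kept with NULLs on the b side.
- a[1] sku=BQ → 1 match(es) in b → 1 row(s).
- a[2] sku=NULL → no match; kept with NULLs on the b side.
- a[3] sku=CR → no match; kept with NULLs on the b side.
- a[4] sku=KW → 3 match(es) in b → 3 row(s).
- a[5] sku=CR → no match; kept with NULLs on the b side.
- a[6] sku=KW → 3 match(es) in b → 3 row(s).
- a[7] sku=AX → no match; kept with NULLs on the b side.
- a[8] sku=CR → no match; kept with NULLs on the b side.
- 5 row(s) from b found no a partner → padded with NULL.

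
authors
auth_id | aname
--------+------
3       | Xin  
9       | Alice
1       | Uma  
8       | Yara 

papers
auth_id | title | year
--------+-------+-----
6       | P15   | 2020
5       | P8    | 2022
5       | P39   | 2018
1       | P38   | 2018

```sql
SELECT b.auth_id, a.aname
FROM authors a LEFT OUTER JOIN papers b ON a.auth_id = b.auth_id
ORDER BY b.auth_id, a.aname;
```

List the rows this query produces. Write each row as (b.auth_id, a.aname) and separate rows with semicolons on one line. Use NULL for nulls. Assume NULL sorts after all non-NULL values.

(1, Uma); (NULL, Alice); (NULL, Xin); (NULL, Yara)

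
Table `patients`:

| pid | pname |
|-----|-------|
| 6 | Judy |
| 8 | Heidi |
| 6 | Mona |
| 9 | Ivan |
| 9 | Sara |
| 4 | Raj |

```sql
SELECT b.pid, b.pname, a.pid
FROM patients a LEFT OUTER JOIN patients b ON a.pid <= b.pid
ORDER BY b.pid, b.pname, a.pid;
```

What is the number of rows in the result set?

LEFT JOIN keeps every row from `patients a`; unmatched rows get NULL for `patients b`'s columns.
Matching on a.pid <= b.pid.
Matched pairs: 23; unmatched a rows kept: 0.
Total: 23 rows.

23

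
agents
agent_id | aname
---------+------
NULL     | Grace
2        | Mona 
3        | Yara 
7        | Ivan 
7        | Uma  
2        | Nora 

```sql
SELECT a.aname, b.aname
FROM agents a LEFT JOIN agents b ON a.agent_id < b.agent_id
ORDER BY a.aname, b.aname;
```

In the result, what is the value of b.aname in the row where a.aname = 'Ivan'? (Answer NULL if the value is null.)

NULL

LEFT JOIN keeps every row from `agents a`; unmatched rows get NULL for `agents b`'s columns.
Matching on a.agent_id < b.agent_id. A NULL in a compared column never satisfies the condition.
Matched pairs: 8; unmatched a rows kept: 3.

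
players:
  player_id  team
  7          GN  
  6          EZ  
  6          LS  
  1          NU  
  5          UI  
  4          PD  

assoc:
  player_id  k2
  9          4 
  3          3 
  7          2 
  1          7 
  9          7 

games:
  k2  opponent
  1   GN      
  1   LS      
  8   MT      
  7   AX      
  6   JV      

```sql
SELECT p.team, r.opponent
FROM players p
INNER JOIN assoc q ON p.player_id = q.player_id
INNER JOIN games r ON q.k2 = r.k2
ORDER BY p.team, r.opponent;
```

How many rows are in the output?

Evaluate left to right. First `players p INNER JOIN assoc q` on player_id: 2 row(s).
Then INNER JOIN `games r` on k2: keep only rows whose q.k2 appears in r.
Result: 1 row(s).

1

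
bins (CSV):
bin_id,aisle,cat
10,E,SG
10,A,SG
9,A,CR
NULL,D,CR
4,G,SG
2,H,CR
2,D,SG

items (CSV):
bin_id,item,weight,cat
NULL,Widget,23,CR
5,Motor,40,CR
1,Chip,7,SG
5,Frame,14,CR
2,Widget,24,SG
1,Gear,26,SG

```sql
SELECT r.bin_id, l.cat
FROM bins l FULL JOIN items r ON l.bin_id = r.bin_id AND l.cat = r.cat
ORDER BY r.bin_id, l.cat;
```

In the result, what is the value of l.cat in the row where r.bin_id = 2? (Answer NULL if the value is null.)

SG

FULL OUTER JOIN keeps every row from both sides; unmatched rows get NULL for the other side's columns.
Matching on l.bin_id = r.bin_id AND l.cat = r.cat. A NULL in a compared column never satisfies the condition.
- l (bin_id=10, cat=SG) has no partner → padded with NULL.
- l (bin_id=10, cat=SG) has no partner → padded with NULL.
- l (bin_id=9, cat=CR) has no partner → padded with NULL.
- l (bin_id=NULL, cat=CR) has no partner → padded with NULL.
- l (bin_id=4, cat=SG) has no partner → padded with NULL.
- l (bin_id=2, cat=CR) has no partner → padded with NULL.
- l (bin_id=2, cat=SG) pairs with 1 row(s) of r.
- 5 row(s) from r found no l partner → padded with NULL.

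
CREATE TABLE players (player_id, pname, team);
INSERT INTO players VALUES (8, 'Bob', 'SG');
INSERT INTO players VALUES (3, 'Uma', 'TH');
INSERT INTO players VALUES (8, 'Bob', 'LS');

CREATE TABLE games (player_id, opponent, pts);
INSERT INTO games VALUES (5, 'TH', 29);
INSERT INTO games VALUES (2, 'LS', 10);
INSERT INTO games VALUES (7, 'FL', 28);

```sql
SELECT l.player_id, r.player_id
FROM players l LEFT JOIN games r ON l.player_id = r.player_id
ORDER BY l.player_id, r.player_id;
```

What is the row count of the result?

3

LEFT JOIN keeps every row from `players`; unmatched rows get NULL for `games`'s columns.
Matching on l.player_id = r.player_id.
- l row (player_id=8): no match → kept, r columns NULL.
- l row (player_id=3): no match → kept, r columns NULL.
- l row (player_id=8): no match → kept, r columns NULL.
Total: 0 matched + 3 padded = 3 rows.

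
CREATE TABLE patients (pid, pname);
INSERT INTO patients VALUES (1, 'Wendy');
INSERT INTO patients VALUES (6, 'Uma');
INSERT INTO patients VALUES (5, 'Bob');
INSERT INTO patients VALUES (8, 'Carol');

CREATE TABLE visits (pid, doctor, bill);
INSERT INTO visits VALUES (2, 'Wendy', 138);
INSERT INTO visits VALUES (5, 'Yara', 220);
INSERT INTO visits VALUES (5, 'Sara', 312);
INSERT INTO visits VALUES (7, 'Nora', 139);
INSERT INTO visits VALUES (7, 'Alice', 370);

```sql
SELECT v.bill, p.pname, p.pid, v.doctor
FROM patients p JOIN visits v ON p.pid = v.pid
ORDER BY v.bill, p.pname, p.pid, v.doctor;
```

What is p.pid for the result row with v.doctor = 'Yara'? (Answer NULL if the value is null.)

5

INNER JOIN keeps only pairs where the ON condition holds.
Matching on p.pid = v.pid.
- pid=1: no matching v row, dropped.
- pid=6: no matching v row, dropped.
- pid=5: 2 matching v row(s), so 2 row(s) emitted.
- pid=8: no matching v row, dropped.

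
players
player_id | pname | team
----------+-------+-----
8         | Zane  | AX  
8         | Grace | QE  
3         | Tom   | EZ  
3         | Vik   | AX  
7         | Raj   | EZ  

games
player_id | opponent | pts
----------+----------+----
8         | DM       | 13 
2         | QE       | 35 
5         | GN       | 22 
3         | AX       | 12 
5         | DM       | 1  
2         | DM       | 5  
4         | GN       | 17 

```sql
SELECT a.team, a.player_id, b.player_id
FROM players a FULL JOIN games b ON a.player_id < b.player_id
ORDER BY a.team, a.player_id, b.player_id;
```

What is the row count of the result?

14

FULL OUTER JOIN keeps every row from both sides; unmatched rows get NULL for the other side's columns.
Matching on a.player_id < b.player_id.
Matched pairs: 9; unmatched a rows kept: 2; unmatched b rows kept: 3.
Total: 9 matched + 5 padded = 14 rows.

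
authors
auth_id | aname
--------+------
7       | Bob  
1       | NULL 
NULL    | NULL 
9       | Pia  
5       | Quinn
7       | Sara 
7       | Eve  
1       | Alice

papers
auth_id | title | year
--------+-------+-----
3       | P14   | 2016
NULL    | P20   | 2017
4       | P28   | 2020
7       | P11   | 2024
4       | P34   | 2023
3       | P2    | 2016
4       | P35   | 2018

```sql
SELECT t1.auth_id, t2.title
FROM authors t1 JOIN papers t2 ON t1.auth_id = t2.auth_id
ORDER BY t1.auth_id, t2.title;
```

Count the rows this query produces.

INNER JOIN keeps only pairs where the ON condition holds.
Matching on t1.auth_id = t2.auth_id. A NULL in a compared column never satisfies the condition.
- t1 row (auth_id=7): matches 1 t2 row(s) → 1 output row(s).
- t1 row (auth_id=1): no match → dropped.
- t1 row (auth_id=NULL): no match → dropped.
- t1 row (auth_id=9): no match → dropped.
- t1 row (auth_id=5): no match → dropped.
- t1 row (auth_id=7): matches 1 t2 row(s) → 1 output row(s).
- t1 row (auth_id=7): matches 1 t2 row(s) → 1 output row(s).
- t1 row (auth_id=1): no match → dropped.
Total: 3 rows.

3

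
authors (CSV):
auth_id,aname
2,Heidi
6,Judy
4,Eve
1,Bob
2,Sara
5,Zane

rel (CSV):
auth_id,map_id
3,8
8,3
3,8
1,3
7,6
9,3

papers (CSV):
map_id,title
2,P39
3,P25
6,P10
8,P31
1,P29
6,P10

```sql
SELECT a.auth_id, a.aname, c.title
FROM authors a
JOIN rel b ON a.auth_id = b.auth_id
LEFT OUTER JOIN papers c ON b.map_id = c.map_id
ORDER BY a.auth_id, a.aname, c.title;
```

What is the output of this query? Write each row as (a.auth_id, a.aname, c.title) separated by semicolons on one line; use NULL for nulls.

Joins associate left-to-right: authors INNER JOIN rel on auth_id gives 1 intermediate row(s).
Then LEFT JOIN `papers c` on map_id: each of those 1 rows is kept; rows whose b.map_id has no match in c get NULL for c's columns.

(1, Bob, P25)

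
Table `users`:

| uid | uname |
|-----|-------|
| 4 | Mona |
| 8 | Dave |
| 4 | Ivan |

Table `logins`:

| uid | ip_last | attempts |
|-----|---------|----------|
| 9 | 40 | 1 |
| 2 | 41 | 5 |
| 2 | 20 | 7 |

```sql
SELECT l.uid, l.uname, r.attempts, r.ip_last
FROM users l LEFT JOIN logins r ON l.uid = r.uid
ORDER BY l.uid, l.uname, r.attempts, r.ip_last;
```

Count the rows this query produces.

3

LEFT JOIN keeps every row from `users`; unmatched rows get NULL for `logins`'s columns.
Matching on l.uid = r.uid.
- uid=4: no r row matches, row kept with r columns NULL.
- uid=8: no r row matches, row kept with r columns NULL.
- uid=4: no r row matches, row kept with r columns NULL.
Total: 0 matched + 3 padded = 3 rows.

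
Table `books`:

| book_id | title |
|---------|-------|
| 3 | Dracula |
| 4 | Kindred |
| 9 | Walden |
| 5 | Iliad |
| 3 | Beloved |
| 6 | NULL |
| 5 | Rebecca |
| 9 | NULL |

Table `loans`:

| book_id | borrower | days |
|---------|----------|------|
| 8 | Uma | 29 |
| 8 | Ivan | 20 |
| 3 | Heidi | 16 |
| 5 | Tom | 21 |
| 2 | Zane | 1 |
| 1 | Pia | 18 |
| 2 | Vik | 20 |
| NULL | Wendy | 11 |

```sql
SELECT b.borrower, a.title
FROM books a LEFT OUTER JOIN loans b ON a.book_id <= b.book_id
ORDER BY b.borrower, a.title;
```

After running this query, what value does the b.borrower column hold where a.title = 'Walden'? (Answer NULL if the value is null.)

LEFT JOIN keeps every row from `books`; unmatched rows get NULL for `loans`'s columns.
Matching on a.book_id <= b.book_id. A NULL in a compared column never satisfies the condition.
- a[0] book_id=3 → 4 match(es) in b → 4 row(s).
- a[1] book_id=4 → 3 match(es) in b → 3 row(s).
- a[2] book_id=9 → no match; kept with NULLs on the b side.
- a[3] book_id=5 → 3 match(es) in b → 3 row(s).
- a[4] book_id=3 → 4 match(es) in b → 4 row(s).
- a[5] book_id=6 → 2 match(es) in b → 2 row(s).
- a[6] book_id=5 → 3 match(es) in b → 3 row(s).
- a[7] book_id=9 → no match; kept with NULLs on the b side.

NULL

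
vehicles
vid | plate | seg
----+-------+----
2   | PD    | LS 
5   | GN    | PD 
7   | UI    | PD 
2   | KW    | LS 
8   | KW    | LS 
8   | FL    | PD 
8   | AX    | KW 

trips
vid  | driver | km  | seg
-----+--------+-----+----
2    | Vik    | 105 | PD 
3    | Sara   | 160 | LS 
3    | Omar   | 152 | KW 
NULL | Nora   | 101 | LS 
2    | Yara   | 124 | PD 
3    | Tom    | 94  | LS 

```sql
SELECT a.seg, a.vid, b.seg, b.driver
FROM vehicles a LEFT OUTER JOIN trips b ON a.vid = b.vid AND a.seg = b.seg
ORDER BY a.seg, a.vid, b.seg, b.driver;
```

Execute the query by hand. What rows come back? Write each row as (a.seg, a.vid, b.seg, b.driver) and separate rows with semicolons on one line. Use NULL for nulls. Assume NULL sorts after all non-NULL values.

LEFT JOIN keeps every row from `vehicles`; unmatched rows get NULL for `trips`'s columns.
Matching on a.vid = b.vid AND a.seg = b.seg. A NULL in a compared column never satisfies the condition.
- a[0] vid=2, seg=LS → no match; kept with NULLs on the b side.
- a[1] vid=5, seg=PD → no match; kept with NULLs on the b side.
- a[2] vid=7, seg=PD → no match; kept with NULLs on the b side.
- a[3] vid=2, seg=LS → no match; kept with NULLs on the b side.
- a[4] vid=8, seg=LS → no match; kept with NULLs on the b side.
- a[5] vid=8, seg=PD → no match; kept with NULLs on the b side.
- a[6] vid=8, seg=KW → no match; kept with NULLs on the b side.
After projecting and ordering:
a.seg | a.vid | b.seg | b.driver
KW | 8 | NULL | NULL
LS | 2 | NULL | NULL
LS | 2 | NULL | NULL
LS | 8 | NULL | NULL
PD | 5 | NULL | NULL
PD | 7 | NULL | NULL
PD | 8 | NULL | NULL

(KW, 8, NULL, NULL); (LS, 2, NULL, NULL); (LS, 2, NULL, NULL); (LS, 8, NULL, NULL); (PD, 5, NULL, NULL); (PD, 7, NULL, NULL); (PD, 8, NULL, NULL)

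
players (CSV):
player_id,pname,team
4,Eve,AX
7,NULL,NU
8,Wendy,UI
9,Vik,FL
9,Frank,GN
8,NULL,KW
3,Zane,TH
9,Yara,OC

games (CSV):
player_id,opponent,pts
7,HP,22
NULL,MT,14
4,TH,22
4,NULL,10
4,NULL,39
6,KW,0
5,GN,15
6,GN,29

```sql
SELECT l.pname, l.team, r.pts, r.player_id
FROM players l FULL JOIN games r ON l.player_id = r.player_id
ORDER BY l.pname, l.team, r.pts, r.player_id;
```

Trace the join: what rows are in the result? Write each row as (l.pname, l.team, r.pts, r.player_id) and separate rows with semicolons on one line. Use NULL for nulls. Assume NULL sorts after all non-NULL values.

(Eve, AX, 10, 4); (Eve, AX, 22, 4); (Eve, AX, 39, 4); (Frank, GN, NULL, NULL); (Vik, FL, NULL, NULL); (Wendy, UI, NULL, NULL); (Yara, OC, NULL, NULL); (Zane, TH, NULL, NULL); (NULL, KW, NULL, NULL); (NULL, NU, 22, 7); (NULL, NULL, 0, 6); (NULL, NULL, 14, NULL); (NULL, NULL, 15, 5); (NULL, NULL, 29, 6)

FULL OUTER JOIN keeps every row from both sides; unmatched rows get NULL for the other side's columns.
Matching on l.player_id = r.player_id. A NULL in a compared column never satisfies the condition.
Matched pairs: 4; unmatched l rows kept: 6; unmatched r rows kept: 4.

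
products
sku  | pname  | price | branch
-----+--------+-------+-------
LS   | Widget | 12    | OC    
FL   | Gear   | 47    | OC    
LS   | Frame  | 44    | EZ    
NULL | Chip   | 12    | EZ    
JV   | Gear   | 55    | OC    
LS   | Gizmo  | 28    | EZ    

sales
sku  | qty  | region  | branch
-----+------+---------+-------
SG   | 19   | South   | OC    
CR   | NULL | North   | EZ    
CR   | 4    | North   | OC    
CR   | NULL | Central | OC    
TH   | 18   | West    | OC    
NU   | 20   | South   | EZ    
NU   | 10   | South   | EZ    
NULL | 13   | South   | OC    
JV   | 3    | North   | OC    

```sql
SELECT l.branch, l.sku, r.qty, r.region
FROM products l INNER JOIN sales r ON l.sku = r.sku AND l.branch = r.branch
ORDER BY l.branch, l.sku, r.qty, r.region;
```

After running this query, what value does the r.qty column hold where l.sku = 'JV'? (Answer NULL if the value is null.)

INNER JOIN keeps only pairs where the ON condition holds.
Matching on l.sku = r.sku AND l.branch = r.branch. A NULL in a compared column never satisfies the condition.
- sku=LS, branch=OC: no matching r row, dropped.
- sku=FL, branch=OC: no matching r row, dropped.
- sku=LS, branch=EZ: no matching r row, dropped.
- sku=NULL, branch=EZ: no matching r row, dropped.
- sku=JV, branch=OC: 1 matching r row(s), so 1 row(s) emitted.
- sku=LS, branch=EZ: no matching r row, dropped.

3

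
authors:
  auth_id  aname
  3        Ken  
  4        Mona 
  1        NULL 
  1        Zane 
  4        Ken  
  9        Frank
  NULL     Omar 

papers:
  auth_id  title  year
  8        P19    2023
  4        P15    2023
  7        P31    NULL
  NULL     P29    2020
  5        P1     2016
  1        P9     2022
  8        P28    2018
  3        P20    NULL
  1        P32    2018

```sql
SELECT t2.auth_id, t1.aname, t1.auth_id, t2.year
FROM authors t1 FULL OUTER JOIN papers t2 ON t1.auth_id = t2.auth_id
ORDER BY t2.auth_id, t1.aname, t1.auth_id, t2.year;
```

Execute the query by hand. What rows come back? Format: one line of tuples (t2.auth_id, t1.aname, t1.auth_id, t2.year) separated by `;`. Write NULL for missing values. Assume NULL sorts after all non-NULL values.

FULL OUTER JOIN keeps every row from both sides; unmatched rows get NULL for the other side's columns.
Matching on t1.auth_id = t2.auth_id. A NULL in a compared column never satisfies the condition.
Matched pairs: 7; unmatched t1 rows kept: 2; unmatched t2 rows kept: 5.

(1, Zane, 1, 2018); (1, Zane, 1, 2022); (1, NULL, 1, 2018); (1, NULL, 1, 2022); (3, Ken, 3, NULL); (4, Ken, 4, 2023); (4, Mona, 4, 2023); (5, NULL, NULL, 2016); (7, NULL, NULL, NULL); (8, NULL, NULL, 2018); (8, NULL, NULL, 2023); (NULL, Frank, 9, NULL); (NULL, Omar, NULL, NULL); (NULL, NULL, NULL, 2020)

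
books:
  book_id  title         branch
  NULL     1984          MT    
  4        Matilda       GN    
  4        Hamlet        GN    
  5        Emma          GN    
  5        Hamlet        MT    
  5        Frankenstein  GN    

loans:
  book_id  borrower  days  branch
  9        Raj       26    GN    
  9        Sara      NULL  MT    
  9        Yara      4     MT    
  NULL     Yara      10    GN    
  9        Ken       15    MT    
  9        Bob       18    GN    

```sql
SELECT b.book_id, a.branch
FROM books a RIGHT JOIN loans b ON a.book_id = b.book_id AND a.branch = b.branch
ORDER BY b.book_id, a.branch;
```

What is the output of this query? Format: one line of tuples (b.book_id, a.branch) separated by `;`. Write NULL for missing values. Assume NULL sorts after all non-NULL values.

(9, NULL); (9, NULL); (9, NULL); (9, NULL); (9, NULL); (NULL, NULL)

RIGHT JOIN keeps every row from `loans`; unmatched rows get NULL for `books`'s columns.
Matching on a.book_id = b.book_id AND a.branch = b.branch. A NULL in a compared column never satisfies the condition.
Matched pairs: 0; unmatched b rows kept: 6.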